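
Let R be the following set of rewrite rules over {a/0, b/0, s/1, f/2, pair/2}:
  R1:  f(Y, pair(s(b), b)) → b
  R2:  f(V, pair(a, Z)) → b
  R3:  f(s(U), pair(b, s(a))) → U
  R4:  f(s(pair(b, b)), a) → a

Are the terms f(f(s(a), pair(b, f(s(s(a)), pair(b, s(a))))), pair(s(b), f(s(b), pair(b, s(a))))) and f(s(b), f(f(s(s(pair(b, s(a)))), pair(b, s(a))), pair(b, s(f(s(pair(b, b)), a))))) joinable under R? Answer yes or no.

yes — NF(t₁) = b, NF(t₂) = b

Reduce t₁ = f(f(s(a), pair(b, f(s(s(a)), pair(b, s(a))))), pair(s(b), f(s(b), pair(b, s(a))))):
1. f(f(s(a), pair(b, f(s(s(a)), pair(b, s(a))))), pair(s(b), f(s(b), pair(b, s(a)))))  →  f(f(s(a), pair(b, s(a))), pair(s(b), f(s(b), pair(b, s(a)))))   [R3 at 1.2.2]
2. f(f(s(a), pair(b, s(a))), pair(s(b), f(s(b), pair(b, s(a)))))  →  f(a, pair(s(b), f(s(b), pair(b, s(a)))))   [R3 at 1]
3. f(a, pair(s(b), f(s(b), pair(b, s(a)))))  →  f(a, pair(s(b), b))   [R3 at 2.2]
4. f(a, pair(s(b), b))  →  b   [R1 at ε]

Reduce t₂ = f(s(b), f(f(s(s(pair(b, s(a)))), pair(b, s(a))), pair(b, s(f(s(pair(b, b)), a))))):
1. f(s(b), f(f(s(s(pair(b, s(a)))), pair(b, s(a))), pair(b, s(f(s(pair(b, b)), a)))))  →  f(s(b), f(s(pair(b, s(a))), pair(b, s(f(s(pair(b, b)), a)))))   [R3 at 2.1]
2. f(s(b), f(s(pair(b, s(a))), pair(b, s(f(s(pair(b, b)), a)))))  →  f(s(b), f(s(pair(b, s(a))), pair(b, s(a))))   [R4 at 2.2.2.1]
3. f(s(b), f(s(pair(b, s(a))), pair(b, s(a))))  →  f(s(b), pair(b, s(a)))   [R3 at 2]
4. f(s(b), pair(b, s(a)))  →  b   [R3 at ε]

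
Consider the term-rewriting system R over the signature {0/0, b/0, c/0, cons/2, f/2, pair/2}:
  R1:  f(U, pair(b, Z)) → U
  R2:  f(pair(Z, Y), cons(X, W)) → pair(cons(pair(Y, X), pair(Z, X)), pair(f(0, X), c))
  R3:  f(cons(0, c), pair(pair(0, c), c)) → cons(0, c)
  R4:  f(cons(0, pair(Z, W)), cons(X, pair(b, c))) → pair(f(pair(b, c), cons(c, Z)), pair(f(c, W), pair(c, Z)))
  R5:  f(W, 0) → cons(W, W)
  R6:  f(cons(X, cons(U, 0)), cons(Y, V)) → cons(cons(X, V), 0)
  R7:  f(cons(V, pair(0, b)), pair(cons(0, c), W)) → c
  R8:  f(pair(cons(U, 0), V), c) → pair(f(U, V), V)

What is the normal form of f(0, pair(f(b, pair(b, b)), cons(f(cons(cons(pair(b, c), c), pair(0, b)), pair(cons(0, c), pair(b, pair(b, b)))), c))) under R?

1. f(0, pair(f(b, pair(b, b)), cons(f(cons(cons(pair(b, c), c), pair(0, b)), pair(cons(0, c), pair(b, pair(b, b)))), c)))  →  f(0, pair(b, cons(f(cons(cons(pair(b, c), c), pair(0, b)), pair(cons(0, c), pair(b, pair(b, b)))), c)))   [R1 at 2.1]
2. f(0, pair(b, cons(f(cons(cons(pair(b, c), c), pair(0, b)), pair(cons(0, c), pair(b, pair(b, b)))), c)))  →  0   [R1 at ε]

0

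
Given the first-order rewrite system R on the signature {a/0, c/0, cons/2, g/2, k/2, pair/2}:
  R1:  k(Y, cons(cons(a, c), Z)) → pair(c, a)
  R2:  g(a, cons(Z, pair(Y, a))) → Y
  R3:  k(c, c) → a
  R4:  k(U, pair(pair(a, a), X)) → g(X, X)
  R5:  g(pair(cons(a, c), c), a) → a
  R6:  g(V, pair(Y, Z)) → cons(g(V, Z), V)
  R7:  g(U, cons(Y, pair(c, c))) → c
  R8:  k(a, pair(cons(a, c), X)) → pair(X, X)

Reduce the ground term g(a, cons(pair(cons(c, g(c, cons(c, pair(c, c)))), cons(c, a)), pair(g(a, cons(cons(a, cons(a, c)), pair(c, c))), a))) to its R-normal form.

1. g(a, cons(pair(cons(c, g(c, cons(c, pair(c, c)))), cons(c, a)), pair(g(a, cons(cons(a, cons(a, c)), pair(c, c))), a)))  →  g(a, cons(cons(a, cons(a, c)), pair(c, c)))   [R2 at ε]
2. g(a, cons(cons(a, cons(a, c)), pair(c, c)))  →  c   [R7 at ε]

c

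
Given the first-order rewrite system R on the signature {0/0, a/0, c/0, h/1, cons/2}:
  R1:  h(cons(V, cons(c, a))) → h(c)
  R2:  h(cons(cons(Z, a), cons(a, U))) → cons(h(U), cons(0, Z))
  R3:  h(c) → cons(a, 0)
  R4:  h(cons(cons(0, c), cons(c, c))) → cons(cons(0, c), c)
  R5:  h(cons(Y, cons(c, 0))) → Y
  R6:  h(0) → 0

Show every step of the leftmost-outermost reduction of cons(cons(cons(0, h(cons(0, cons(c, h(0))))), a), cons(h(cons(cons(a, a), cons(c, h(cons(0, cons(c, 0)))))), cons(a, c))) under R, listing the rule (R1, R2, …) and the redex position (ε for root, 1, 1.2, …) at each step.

cons(cons(cons(0, 0), a), cons(cons(a, a), cons(a, c)))

1. cons(cons(cons(0, h(cons(0, cons(c, h(0))))), a), cons(h(cons(cons(a, a), cons(c, h(cons(0, cons(c, 0)))))), cons(a, c)))  →  cons(cons(cons(0, h(cons(0, cons(c, 0)))), a), cons(h(cons(cons(a, a), cons(c, h(cons(0, cons(c, 0)))))), cons(a, c)))   [R6 at 1.1.2.1.2.2]
2. cons(cons(cons(0, h(cons(0, cons(c, 0)))), a), cons(h(cons(cons(a, a), cons(c, h(cons(0, cons(c, 0)))))), cons(a, c)))  →  cons(cons(cons(0, 0), a), cons(h(cons(cons(a, a), cons(c, h(cons(0, cons(c, 0)))))), cons(a, c)))   [R5 at 1.1.2]
3. cons(cons(cons(0, 0), a), cons(h(cons(cons(a, a), cons(c, h(cons(0, cons(c, 0)))))), cons(a, c)))  →  cons(cons(cons(0, 0), a), cons(h(cons(cons(a, a), cons(c, 0))), cons(a, c)))   [R5 at 2.1.1.2.2]
4. cons(cons(cons(0, 0), a), cons(h(cons(cons(a, a), cons(c, 0))), cons(a, c)))  →  cons(cons(cons(0, 0), a), cons(cons(a, a), cons(a, c)))   [R5 at 2.1]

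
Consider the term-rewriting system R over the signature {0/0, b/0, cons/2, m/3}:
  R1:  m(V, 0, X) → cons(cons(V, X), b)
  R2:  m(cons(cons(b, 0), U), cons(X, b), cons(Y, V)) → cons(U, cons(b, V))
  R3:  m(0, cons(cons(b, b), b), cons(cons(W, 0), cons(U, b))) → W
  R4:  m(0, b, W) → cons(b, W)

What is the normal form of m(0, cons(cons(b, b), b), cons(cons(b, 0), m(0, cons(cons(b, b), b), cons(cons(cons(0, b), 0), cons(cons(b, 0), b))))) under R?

1. m(0, cons(cons(b, b), b), cons(cons(b, 0), m(0, cons(cons(b, b), b), cons(cons(cons(0, b), 0), cons(cons(b, 0), b)))))  →  m(0, cons(cons(b, b), b), cons(cons(b, 0), cons(0, b)))   [R3 at 3.2]
2. m(0, cons(cons(b, b), b), cons(cons(b, 0), cons(0, b)))  →  b   [R3 at ε]

b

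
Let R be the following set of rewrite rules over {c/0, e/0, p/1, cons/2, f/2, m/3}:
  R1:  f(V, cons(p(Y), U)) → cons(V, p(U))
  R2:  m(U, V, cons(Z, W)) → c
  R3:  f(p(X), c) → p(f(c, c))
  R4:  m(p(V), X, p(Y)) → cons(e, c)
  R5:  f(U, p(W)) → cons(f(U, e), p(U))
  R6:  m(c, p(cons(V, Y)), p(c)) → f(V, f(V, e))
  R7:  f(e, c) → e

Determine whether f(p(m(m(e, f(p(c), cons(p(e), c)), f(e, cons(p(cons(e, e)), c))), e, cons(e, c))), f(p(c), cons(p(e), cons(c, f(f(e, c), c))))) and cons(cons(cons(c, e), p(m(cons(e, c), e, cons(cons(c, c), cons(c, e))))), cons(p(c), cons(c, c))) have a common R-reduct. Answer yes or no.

no — NF(t₁) = cons(p(c), p(p(cons(c, e)))), NF(t₂) = cons(cons(cons(c, e), p(c)), cons(p(c), cons(c, c)))

Reduce t₁ = f(p(m(m(e, f(p(c), cons(p(e), c)), f(e, cons(p(cons(e, e)), c))), e, cons(e, c))), f(p(c), cons(p(e), cons(c, f(f(e, c), c))))):
1. f(p(m(m(e, f(p(c), cons(p(e), c)), f(e, cons(p(cons(e, e)), c))), e, cons(e, c))), f(p(c), cons(p(e), cons(c, f(f(e, c), c)))))  →  f(p(c), f(p(c), cons(p(e), cons(c, f(f(e, c), c)))))   [R2 at 1.1]
2. f(p(c), f(p(c), cons(p(e), cons(c, f(f(e, c), c)))))  →  f(p(c), cons(p(c), p(cons(c, f(f(e, c), c)))))   [R1 at 2]
3. f(p(c), cons(p(c), p(cons(c, f(f(e, c), c)))))  →  cons(p(c), p(p(cons(c, f(f(e, c), c)))))   [R1 at ε]
4. cons(p(c), p(p(cons(c, f(f(e, c), c)))))  →  cons(p(c), p(p(cons(c, f(e, c)))))   [R7 at 2.1.1.2.1]
5. cons(p(c), p(p(cons(c, f(e, c)))))  →  cons(p(c), p(p(cons(c, e))))   [R7 at 2.1.1.2]

Reduce t₂ = cons(cons(cons(c, e), p(m(cons(e, c), e, cons(cons(c, c), cons(c, e))))), cons(p(c), cons(c, c))):
1. cons(cons(cons(c, e), p(m(cons(e, c), e, cons(cons(c, c), cons(c, e))))), cons(p(c), cons(c, c)))  →  cons(cons(cons(c, e), p(c)), cons(p(c), cons(c, c)))   [R2 at 1.2.1]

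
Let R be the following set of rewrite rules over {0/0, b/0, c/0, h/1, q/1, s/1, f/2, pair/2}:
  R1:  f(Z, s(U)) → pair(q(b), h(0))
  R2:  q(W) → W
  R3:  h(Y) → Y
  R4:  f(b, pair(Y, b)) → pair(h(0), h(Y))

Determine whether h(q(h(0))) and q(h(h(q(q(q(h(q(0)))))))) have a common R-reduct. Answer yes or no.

Reduce t₁ = h(q(h(0))):
1. h(q(h(0)))  →  q(h(0))   [R3 at ε]
2. q(h(0))  →  h(0)   [R2 at ε]
3. h(0)  →  0   [R3 at ε]

Reduce t₂ = q(h(h(q(q(q(h(q(0)))))))):
1. q(h(h(q(q(q(h(q(0))))))))  →  h(h(q(q(q(h(q(0)))))))   [R2 at ε]
2. h(h(q(q(q(h(q(0)))))))  →  h(q(q(q(h(q(0))))))   [R3 at ε]
3. h(q(q(q(h(q(0))))))  →  q(q(q(h(q(0)))))   [R3 at ε]
4. q(q(q(h(q(0)))))  →  q(q(h(q(0))))   [R2 at ε]
5. q(q(h(q(0))))  →  q(h(q(0)))   [R2 at ε]
6. q(h(q(0)))  →  h(q(0))   [R2 at ε]
7. h(q(0))  →  q(0)   [R3 at ε]
8. q(0)  →  0   [R2 at ε]

yes — NF(t₁) = 0, NF(t₂) = 0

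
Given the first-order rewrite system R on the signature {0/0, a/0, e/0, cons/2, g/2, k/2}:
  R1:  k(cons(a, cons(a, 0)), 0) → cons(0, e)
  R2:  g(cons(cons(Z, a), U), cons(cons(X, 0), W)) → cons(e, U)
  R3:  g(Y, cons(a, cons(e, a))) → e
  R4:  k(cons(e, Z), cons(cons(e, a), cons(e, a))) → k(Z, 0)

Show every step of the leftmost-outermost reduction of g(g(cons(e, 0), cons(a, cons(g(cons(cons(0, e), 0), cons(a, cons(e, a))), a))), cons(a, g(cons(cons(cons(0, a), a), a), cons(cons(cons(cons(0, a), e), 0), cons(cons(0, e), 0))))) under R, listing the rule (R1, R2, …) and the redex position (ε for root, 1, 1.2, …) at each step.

e

1. g(g(cons(e, 0), cons(a, cons(g(cons(cons(0, e), 0), cons(a, cons(e, a))), a))), cons(a, g(cons(cons(cons(0, a), a), a), cons(cons(cons(cons(0, a), e), 0), cons(cons(0, e), 0)))))  →  g(g(cons(e, 0), cons(a, cons(e, a))), cons(a, g(cons(cons(cons(0, a), a), a), cons(cons(cons(cons(0, a), e), 0), cons(cons(0, e), 0)))))   [R3 at 1.2.2.1]
2. g(g(cons(e, 0), cons(a, cons(e, a))), cons(a, g(cons(cons(cons(0, a), a), a), cons(cons(cons(cons(0, a), e), 0), cons(cons(0, e), 0)))))  →  g(e, cons(a, g(cons(cons(cons(0, a), a), a), cons(cons(cons(cons(0, a), e), 0), cons(cons(0, e), 0)))))   [R3 at 1]
3. g(e, cons(a, g(cons(cons(cons(0, a), a), a), cons(cons(cons(cons(0, a), e), 0), cons(cons(0, e), 0)))))  →  g(e, cons(a, cons(e, a)))   [R2 at 2.2]
4. g(e, cons(a, cons(e, a)))  →  e   [R3 at ε]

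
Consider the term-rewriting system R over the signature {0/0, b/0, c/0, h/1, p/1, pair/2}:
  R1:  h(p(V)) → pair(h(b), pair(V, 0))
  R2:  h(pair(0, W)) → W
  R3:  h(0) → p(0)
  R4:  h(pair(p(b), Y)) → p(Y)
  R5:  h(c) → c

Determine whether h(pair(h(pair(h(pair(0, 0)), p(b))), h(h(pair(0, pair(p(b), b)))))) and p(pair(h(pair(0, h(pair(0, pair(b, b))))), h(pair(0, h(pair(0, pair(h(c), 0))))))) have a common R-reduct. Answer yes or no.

Reduce t₁ = h(pair(h(pair(h(pair(0, 0)), p(b))), h(h(pair(0, pair(p(b), b)))))):
1. h(pair(h(pair(h(pair(0, 0)), p(b))), h(h(pair(0, pair(p(b), b))))))  →  h(pair(h(pair(0, p(b))), h(h(pair(0, pair(p(b), b))))))   [R2 at 1.1.1.1]
2. h(pair(h(pair(0, p(b))), h(h(pair(0, pair(p(b), b))))))  →  h(pair(p(b), h(h(pair(0, pair(p(b), b))))))   [R2 at 1.1]
3. h(pair(p(b), h(h(pair(0, pair(p(b), b))))))  →  p(h(h(pair(0, pair(p(b), b)))))   [R4 at ε]
4. p(h(h(pair(0, pair(p(b), b)))))  →  p(h(pair(p(b), b)))   [R2 at 1.1]
5. p(h(pair(p(b), b)))  →  p(p(b))   [R4 at 1]

Reduce t₂ = p(pair(h(pair(0, h(pair(0, pair(b, b))))), h(pair(0, h(pair(0, pair(h(c), 0))))))):
1. p(pair(h(pair(0, h(pair(0, pair(b, b))))), h(pair(0, h(pair(0, pair(h(c), 0)))))))  →  p(pair(h(pair(0, pair(b, b))), h(pair(0, h(pair(0, pair(h(c), 0)))))))   [R2 at 1.1]
2. p(pair(h(pair(0, pair(b, b))), h(pair(0, h(pair(0, pair(h(c), 0)))))))  →  p(pair(pair(b, b), h(pair(0, h(pair(0, pair(h(c), 0)))))))   [R2 at 1.1]
3. p(pair(pair(b, b), h(pair(0, h(pair(0, pair(h(c), 0)))))))  →  p(pair(pair(b, b), h(pair(0, pair(h(c), 0)))))   [R2 at 1.2]
4. p(pair(pair(b, b), h(pair(0, pair(h(c), 0)))))  →  p(pair(pair(b, b), pair(h(c), 0)))   [R2 at 1.2]
5. p(pair(pair(b, b), pair(h(c), 0)))  →  p(pair(pair(b, b), pair(c, 0)))   [R5 at 1.2.1]

no — NF(t₁) = p(p(b)), NF(t₂) = p(pair(pair(b, b), pair(c, 0)))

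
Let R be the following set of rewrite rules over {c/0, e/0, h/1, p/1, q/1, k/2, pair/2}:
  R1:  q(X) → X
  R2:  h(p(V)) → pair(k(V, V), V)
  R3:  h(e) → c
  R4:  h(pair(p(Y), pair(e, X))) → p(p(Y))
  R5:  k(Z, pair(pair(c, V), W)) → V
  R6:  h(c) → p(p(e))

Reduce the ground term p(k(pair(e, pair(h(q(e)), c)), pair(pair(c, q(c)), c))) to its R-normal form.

p(c)

1. p(k(pair(e, pair(h(q(e)), c)), pair(pair(c, q(c)), c)))  →  p(q(c))   [R5 at 1]
2. p(q(c))  →  p(c)   [R1 at 1]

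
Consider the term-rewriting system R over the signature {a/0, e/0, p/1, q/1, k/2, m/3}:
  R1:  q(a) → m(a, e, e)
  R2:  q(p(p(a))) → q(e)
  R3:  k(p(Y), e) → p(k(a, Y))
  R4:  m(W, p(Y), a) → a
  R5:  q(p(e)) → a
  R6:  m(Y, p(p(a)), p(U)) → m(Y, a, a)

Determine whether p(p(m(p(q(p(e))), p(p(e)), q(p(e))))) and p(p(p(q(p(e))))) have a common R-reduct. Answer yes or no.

Reduce t₁ = p(p(m(p(q(p(e))), p(p(e)), q(p(e))))):
1. p(p(m(p(q(p(e))), p(p(e)), q(p(e)))))  →  p(p(m(p(a), p(p(e)), q(p(e)))))   [R5 at 1.1.1.1]
2. p(p(m(p(a), p(p(e)), q(p(e)))))  →  p(p(m(p(a), p(p(e)), a)))   [R5 at 1.1.3]
3. p(p(m(p(a), p(p(e)), a)))  →  p(p(a))   [R4 at 1.1]

Reduce t₂ = p(p(p(q(p(e))))):
1. p(p(p(q(p(e)))))  →  p(p(p(a)))   [R5 at 1.1.1]

no — NF(t₁) = p(p(a)), NF(t₂) = p(p(p(a)))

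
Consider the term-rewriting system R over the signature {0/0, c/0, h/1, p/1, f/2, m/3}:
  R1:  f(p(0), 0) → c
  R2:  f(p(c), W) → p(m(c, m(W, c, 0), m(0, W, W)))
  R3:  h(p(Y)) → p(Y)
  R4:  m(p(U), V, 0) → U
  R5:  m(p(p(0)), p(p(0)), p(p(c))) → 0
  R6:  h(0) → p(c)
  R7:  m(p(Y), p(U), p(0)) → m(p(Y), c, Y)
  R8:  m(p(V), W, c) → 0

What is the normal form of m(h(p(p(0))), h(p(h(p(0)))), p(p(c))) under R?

1. m(h(p(p(0))), h(p(h(p(0)))), p(p(c)))  →  m(p(p(0)), h(p(h(p(0)))), p(p(c)))   [R3 at 1]
2. m(p(p(0)), h(p(h(p(0)))), p(p(c)))  →  m(p(p(0)), p(h(p(0))), p(p(c)))   [R3 at 2]
3. m(p(p(0)), p(h(p(0))), p(p(c)))  →  m(p(p(0)), p(p(0)), p(p(c)))   [R3 at 2.1]
4. m(p(p(0)), p(p(0)), p(p(c)))  →  0   [R5 at ε]

0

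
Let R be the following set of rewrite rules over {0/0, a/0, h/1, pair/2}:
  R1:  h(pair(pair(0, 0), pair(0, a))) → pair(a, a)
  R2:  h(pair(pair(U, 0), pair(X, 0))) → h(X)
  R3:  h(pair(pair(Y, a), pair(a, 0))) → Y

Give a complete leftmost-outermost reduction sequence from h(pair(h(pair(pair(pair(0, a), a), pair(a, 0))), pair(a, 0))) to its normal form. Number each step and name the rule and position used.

0

1. h(pair(h(pair(pair(pair(0, a), a), pair(a, 0))), pair(a, 0)))  →  h(pair(pair(0, a), pair(a, 0)))   [R3 at 1.1]
2. h(pair(pair(0, a), pair(a, 0)))  →  0   [R3 at ε]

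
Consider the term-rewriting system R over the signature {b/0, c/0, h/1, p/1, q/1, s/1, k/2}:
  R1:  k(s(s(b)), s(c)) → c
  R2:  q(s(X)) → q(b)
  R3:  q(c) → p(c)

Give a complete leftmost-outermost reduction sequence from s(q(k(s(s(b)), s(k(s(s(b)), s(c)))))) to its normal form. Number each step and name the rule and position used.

s(p(c))

1. s(q(k(s(s(b)), s(k(s(s(b)), s(c))))))  →  s(q(k(s(s(b)), s(c))))   [R1 at 1.1.2.1]
2. s(q(k(s(s(b)), s(c))))  →  s(q(c))   [R1 at 1.1]
3. s(q(c))  →  s(p(c))   [R3 at 1]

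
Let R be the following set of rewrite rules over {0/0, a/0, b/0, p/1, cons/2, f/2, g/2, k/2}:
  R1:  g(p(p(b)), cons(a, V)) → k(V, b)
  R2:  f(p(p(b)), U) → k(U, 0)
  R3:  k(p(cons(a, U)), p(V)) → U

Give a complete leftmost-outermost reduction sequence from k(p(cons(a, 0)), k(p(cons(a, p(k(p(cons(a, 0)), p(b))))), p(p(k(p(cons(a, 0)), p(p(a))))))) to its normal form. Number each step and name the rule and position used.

1. k(p(cons(a, 0)), k(p(cons(a, p(k(p(cons(a, 0)), p(b))))), p(p(k(p(cons(a, 0)), p(p(a)))))))  →  k(p(cons(a, 0)), p(k(p(cons(a, 0)), p(b))))   [R3 at 2]
2. k(p(cons(a, 0)), p(k(p(cons(a, 0)), p(b))))  →  0   [R3 at ε]

0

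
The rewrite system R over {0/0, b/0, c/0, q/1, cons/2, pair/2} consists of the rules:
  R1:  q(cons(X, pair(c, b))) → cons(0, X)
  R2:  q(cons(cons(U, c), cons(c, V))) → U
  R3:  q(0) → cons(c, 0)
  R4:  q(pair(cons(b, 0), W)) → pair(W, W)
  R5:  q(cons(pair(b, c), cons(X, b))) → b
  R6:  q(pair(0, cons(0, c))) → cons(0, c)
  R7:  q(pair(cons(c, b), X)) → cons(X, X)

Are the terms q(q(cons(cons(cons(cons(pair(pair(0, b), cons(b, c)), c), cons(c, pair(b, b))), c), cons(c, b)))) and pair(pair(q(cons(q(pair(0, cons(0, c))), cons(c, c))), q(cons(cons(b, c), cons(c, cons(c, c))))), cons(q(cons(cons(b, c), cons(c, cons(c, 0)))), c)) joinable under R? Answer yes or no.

Reduce t₁ = q(q(cons(cons(cons(cons(pair(pair(0, b), cons(b, c)), c), cons(c, pair(b, b))), c), cons(c, b)))):
1. q(q(cons(cons(cons(cons(pair(pair(0, b), cons(b, c)), c), cons(c, pair(b, b))), c), cons(c, b))))  →  q(cons(cons(pair(pair(0, b), cons(b, c)), c), cons(c, pair(b, b))))   [R2 at 1]
2. q(cons(cons(pair(pair(0, b), cons(b, c)), c), cons(c, pair(b, b))))  →  pair(pair(0, b), cons(b, c))   [R2 at ε]

Reduce t₂ = pair(pair(q(cons(q(pair(0, cons(0, c))), cons(c, c))), q(cons(cons(b, c), cons(c, cons(c, c))))), cons(q(cons(cons(b, c), cons(c, cons(c, 0)))), c)):
1. pair(pair(q(cons(q(pair(0, cons(0, c))), cons(c, c))), q(cons(cons(b, c), cons(c, cons(c, c))))), cons(q(cons(cons(b, c), cons(c, cons(c, 0)))), c))  →  pair(pair(q(cons(cons(0, c), cons(c, c))), q(cons(cons(b, c), cons(c, cons(c, c))))), cons(q(cons(cons(b, c), cons(c, cons(c, 0)))), c))   [R6 at 1.1.1.1]
2. pair(pair(q(cons(cons(0, c), cons(c, c))), q(cons(cons(b, c), cons(c, cons(c, c))))), cons(q(cons(cons(b, c), cons(c, cons(c, 0)))), c))  →  pair(pair(0, q(cons(cons(b, c), cons(c, cons(c, c))))), cons(q(cons(cons(b, c), cons(c, cons(c, 0)))), c))   [R2 at 1.1]
3. pair(pair(0, q(cons(cons(b, c), cons(c, cons(c, c))))), cons(q(cons(cons(b, c), cons(c, cons(c, 0)))), c))  →  pair(pair(0, b), cons(q(cons(cons(b, c), cons(c, cons(c, 0)))), c))   [R2 at 1.2]
4. pair(pair(0, b), cons(q(cons(cons(b, c), cons(c, cons(c, 0)))), c))  →  pair(pair(0, b), cons(b, c))   [R2 at 2.1]

yes — NF(t₁) = pair(pair(0, b), cons(b, c)), NF(t₂) = pair(pair(0, b), cons(b, c))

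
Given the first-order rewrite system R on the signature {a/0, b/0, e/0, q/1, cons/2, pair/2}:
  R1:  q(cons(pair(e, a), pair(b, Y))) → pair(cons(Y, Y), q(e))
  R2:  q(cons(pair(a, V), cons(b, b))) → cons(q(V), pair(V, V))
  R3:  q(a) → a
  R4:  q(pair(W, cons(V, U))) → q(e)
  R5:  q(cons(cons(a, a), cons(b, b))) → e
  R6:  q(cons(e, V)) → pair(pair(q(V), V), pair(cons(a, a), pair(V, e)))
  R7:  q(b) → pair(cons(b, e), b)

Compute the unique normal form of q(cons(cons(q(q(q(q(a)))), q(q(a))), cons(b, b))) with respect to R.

1. q(cons(cons(q(q(q(q(a)))), q(q(a))), cons(b, b)))  →  q(cons(cons(q(q(q(a))), q(q(a))), cons(b, b)))   [R3 at 1.1.1.1.1.1]
2. q(cons(cons(q(q(q(a))), q(q(a))), cons(b, b)))  →  q(cons(cons(q(q(a)), q(q(a))), cons(b, b)))   [R3 at 1.1.1.1.1]
3. q(cons(cons(q(q(a)), q(q(a))), cons(b, b)))  →  q(cons(cons(q(a), q(q(a))), cons(b, b)))   [R3 at 1.1.1.1]
4. q(cons(cons(q(a), q(q(a))), cons(b, b)))  →  q(cons(cons(a, q(q(a))), cons(b, b)))   [R3 at 1.1.1]
5. q(cons(cons(a, q(q(a))), cons(b, b)))  →  q(cons(cons(a, q(a)), cons(b, b)))   [R3 at 1.1.2.1]
6. q(cons(cons(a, q(a)), cons(b, b)))  →  q(cons(cons(a, a), cons(b, b)))   [R3 at 1.1.2]
7. q(cons(cons(a, a), cons(b, b)))  →  e   [R5 at ε]

e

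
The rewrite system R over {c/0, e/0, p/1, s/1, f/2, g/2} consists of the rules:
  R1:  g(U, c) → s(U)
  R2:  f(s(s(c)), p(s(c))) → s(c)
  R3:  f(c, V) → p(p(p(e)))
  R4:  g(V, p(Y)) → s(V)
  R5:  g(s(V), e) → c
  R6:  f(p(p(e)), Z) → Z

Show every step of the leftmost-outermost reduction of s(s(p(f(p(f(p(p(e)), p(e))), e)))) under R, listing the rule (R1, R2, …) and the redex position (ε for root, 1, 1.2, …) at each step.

s(s(p(e)))

1. s(s(p(f(p(f(p(p(e)), p(e))), e))))  →  s(s(p(f(p(p(e)), e))))   [R6 at 1.1.1.1.1]
2. s(s(p(f(p(p(e)), e))))  →  s(s(p(e)))   [R6 at 1.1.1]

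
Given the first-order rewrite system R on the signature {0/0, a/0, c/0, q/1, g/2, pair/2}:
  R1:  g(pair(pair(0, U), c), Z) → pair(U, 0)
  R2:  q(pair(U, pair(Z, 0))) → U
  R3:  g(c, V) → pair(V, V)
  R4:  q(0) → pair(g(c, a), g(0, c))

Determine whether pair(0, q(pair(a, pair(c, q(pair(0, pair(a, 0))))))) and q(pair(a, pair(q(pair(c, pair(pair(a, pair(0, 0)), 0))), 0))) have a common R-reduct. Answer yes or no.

no — NF(t₁) = pair(0, a), NF(t₂) = a

Reduce t₁ = pair(0, q(pair(a, pair(c, q(pair(0, pair(a, 0))))))):
1. pair(0, q(pair(a, pair(c, q(pair(0, pair(a, 0)))))))  →  pair(0, q(pair(a, pair(c, 0))))   [R2 at 2.1.2.2]
2. pair(0, q(pair(a, pair(c, 0))))  →  pair(0, a)   [R2 at 2]

Reduce t₂ = q(pair(a, pair(q(pair(c, pair(pair(a, pair(0, 0)), 0))), 0))):
1. q(pair(a, pair(q(pair(c, pair(pair(a, pair(0, 0)), 0))), 0)))  →  a   [R2 at ε]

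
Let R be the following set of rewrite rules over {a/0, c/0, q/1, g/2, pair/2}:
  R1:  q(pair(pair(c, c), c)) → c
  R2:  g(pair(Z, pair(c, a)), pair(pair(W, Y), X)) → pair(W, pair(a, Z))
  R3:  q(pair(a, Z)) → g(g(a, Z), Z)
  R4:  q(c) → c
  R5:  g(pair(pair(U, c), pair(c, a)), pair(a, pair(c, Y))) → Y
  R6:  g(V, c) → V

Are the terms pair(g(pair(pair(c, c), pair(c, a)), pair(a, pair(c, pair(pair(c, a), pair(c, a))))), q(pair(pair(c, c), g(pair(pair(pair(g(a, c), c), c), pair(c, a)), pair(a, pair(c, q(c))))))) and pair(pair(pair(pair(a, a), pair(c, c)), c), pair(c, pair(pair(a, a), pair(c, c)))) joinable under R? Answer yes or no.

Reduce t₁ = pair(g(pair(pair(c, c), pair(c, a)), pair(a, pair(c, pair(pair(c, a), pair(c, a))))), q(pair(pair(c, c), g(pair(pair(pair(g(a, c), c), c), pair(c, a)), pair(a, pair(c, q(c))))))):
1. pair(g(pair(pair(c, c), pair(c, a)), pair(a, pair(c, pair(pair(c, a), pair(c, a))))), q(pair(pair(c, c), g(pair(pair(pair(g(a, c), c), c), pair(c, a)), pair(a, pair(c, q(c)))))))  →  pair(pair(pair(c, a), pair(c, a)), q(pair(pair(c, c), g(pair(pair(pair(g(a, c), c), c), pair(c, a)), pair(a, pair(c, q(c)))))))   [R5 at 1]
2. pair(pair(pair(c, a), pair(c, a)), q(pair(pair(c, c), g(pair(pair(pair(g(a, c), c), c), pair(c, a)), pair(a, pair(c, q(c)))))))  →  pair(pair(pair(c, a), pair(c, a)), q(pair(pair(c, c), q(c))))   [R5 at 2.1.2]
3. pair(pair(pair(c, a), pair(c, a)), q(pair(pair(c, c), q(c))))  →  pair(pair(pair(c, a), pair(c, a)), q(pair(pair(c, c), c)))   [R4 at 2.1.2]
4. pair(pair(pair(c, a), pair(c, a)), q(pair(pair(c, c), c)))  →  pair(pair(pair(c, a), pair(c, a)), c)   [R1 at 2]

Reduce t₂ = pair(pair(pair(pair(a, a), pair(c, c)), c), pair(c, pair(pair(a, a), pair(c, c)))):

no — NF(t₁) = pair(pair(pair(c, a), pair(c, a)), c), NF(t₂) = pair(pair(pair(pair(a, a), pair(c, c)), c), pair(c, pair(pair(a, a), pair(c, c))))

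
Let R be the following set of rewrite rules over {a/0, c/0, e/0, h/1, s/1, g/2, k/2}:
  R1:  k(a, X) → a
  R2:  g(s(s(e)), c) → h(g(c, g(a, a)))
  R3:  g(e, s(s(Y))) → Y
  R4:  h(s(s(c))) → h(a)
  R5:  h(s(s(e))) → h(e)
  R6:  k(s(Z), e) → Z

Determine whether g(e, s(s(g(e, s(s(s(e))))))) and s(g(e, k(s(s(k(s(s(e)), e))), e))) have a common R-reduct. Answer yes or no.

yes — NF(t₁) = s(e), NF(t₂) = s(e)

Reduce t₁ = g(e, s(s(g(e, s(s(s(e))))))):
1. g(e, s(s(g(e, s(s(s(e)))))))  →  g(e, s(s(s(e))))   [R3 at ε]
2. g(e, s(s(s(e))))  →  s(e)   [R3 at ε]

Reduce t₂ = s(g(e, k(s(s(k(s(s(e)), e))), e))):
1. s(g(e, k(s(s(k(s(s(e)), e))), e)))  →  s(g(e, s(k(s(s(e)), e))))   [R6 at 1.2]
2. s(g(e, s(k(s(s(e)), e))))  →  s(g(e, s(s(e))))   [R6 at 1.2.1]
3. s(g(e, s(s(e))))  →  s(e)   [R3 at 1]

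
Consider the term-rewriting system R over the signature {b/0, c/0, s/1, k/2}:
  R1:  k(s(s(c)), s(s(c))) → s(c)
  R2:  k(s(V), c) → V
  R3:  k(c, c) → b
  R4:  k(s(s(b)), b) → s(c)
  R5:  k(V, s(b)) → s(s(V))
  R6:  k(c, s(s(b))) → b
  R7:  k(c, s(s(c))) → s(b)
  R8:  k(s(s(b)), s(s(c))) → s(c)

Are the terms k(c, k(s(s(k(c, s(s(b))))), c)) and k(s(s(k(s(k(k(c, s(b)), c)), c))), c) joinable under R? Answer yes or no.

Reduce t₁ = k(c, k(s(s(k(c, s(s(b))))), c)):
1. k(c, k(s(s(k(c, s(s(b))))), c))  →  k(c, s(k(c, s(s(b)))))   [R2 at 2]
2. k(c, s(k(c, s(s(b)))))  →  k(c, s(b))   [R6 at 2.1]
3. k(c, s(b))  →  s(s(c))   [R5 at ε]

Reduce t₂ = k(s(s(k(s(k(k(c, s(b)), c)), c))), c):
1. k(s(s(k(s(k(k(c, s(b)), c)), c))), c)  →  s(k(s(k(k(c, s(b)), c)), c))   [R2 at ε]
2. s(k(s(k(k(c, s(b)), c)), c))  →  s(k(k(c, s(b)), c))   [R2 at 1]
3. s(k(k(c, s(b)), c))  →  s(k(s(s(c)), c))   [R5 at 1.1]
4. s(k(s(s(c)), c))  →  s(s(c))   [R2 at 1]

yes — NF(t₁) = s(s(c)), NF(t₂) = s(s(c))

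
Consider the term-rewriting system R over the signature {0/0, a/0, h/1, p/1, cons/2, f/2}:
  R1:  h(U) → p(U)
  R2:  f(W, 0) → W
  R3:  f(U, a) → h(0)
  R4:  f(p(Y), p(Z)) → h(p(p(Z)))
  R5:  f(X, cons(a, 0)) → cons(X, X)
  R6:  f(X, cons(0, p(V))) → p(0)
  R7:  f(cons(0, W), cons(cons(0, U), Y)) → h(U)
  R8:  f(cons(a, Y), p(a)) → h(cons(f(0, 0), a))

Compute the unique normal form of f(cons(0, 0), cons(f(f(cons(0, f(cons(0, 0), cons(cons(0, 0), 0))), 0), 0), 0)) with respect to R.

p(p(0))

1. f(cons(0, 0), cons(f(f(cons(0, f(cons(0, 0), cons(cons(0, 0), 0))), 0), 0), 0))  →  f(cons(0, 0), cons(f(cons(0, f(cons(0, 0), cons(cons(0, 0), 0))), 0), 0))   [R2 at 2.1]
2. f(cons(0, 0), cons(f(cons(0, f(cons(0, 0), cons(cons(0, 0), 0))), 0), 0))  →  f(cons(0, 0), cons(cons(0, f(cons(0, 0), cons(cons(0, 0), 0))), 0))   [R2 at 2.1]
3. f(cons(0, 0), cons(cons(0, f(cons(0, 0), cons(cons(0, 0), 0))), 0))  →  h(f(cons(0, 0), cons(cons(0, 0), 0)))   [R7 at ε]
4. h(f(cons(0, 0), cons(cons(0, 0), 0)))  →  p(f(cons(0, 0), cons(cons(0, 0), 0)))   [R1 at ε]
5. p(f(cons(0, 0), cons(cons(0, 0), 0)))  →  p(h(0))   [R7 at 1]
6. p(h(0))  →  p(p(0))   [R1 at 1]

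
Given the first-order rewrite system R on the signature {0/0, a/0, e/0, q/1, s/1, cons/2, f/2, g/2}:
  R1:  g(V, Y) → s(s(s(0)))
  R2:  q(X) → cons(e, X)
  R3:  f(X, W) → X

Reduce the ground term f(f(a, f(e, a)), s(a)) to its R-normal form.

a

1. f(f(a, f(e, a)), s(a))  →  f(a, f(e, a))   [R3 at ε]
2. f(a, f(e, a))  →  a   [R3 at ε]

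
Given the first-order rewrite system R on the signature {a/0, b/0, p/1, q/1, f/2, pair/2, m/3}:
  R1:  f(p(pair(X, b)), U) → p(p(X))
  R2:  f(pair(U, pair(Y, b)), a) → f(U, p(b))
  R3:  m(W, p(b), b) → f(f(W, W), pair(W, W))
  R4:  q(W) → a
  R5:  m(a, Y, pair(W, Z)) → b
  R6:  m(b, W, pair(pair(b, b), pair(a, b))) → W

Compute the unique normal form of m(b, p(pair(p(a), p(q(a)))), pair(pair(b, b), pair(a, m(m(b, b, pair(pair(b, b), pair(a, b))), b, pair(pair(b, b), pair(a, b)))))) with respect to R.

1. m(b, p(pair(p(a), p(q(a)))), pair(pair(b, b), pair(a, m(m(b, b, pair(pair(b, b), pair(a, b))), b, pair(pair(b, b), pair(a, b))))))  →  m(b, p(pair(p(a), p(a))), pair(pair(b, b), pair(a, m(m(b, b, pair(pair(b, b), pair(a, b))), b, pair(pair(b, b), pair(a, b))))))   [R4 at 2.1.2.1]
2. m(b, p(pair(p(a), p(a))), pair(pair(b, b), pair(a, m(m(b, b, pair(pair(b, b), pair(a, b))), b, pair(pair(b, b), pair(a, b))))))  →  m(b, p(pair(p(a), p(a))), pair(pair(b, b), pair(a, m(b, b, pair(pair(b, b), pair(a, b))))))   [R6 at 3.2.2.1]
3. m(b, p(pair(p(a), p(a))), pair(pair(b, b), pair(a, m(b, b, pair(pair(b, b), pair(a, b))))))  →  m(b, p(pair(p(a), p(a))), pair(pair(b, b), pair(a, b)))   [R6 at 3.2.2]
4. m(b, p(pair(p(a), p(a))), pair(pair(b, b), pair(a, b)))  →  p(pair(p(a), p(a)))   [R6 at ε]

p(pair(p(a), p(a)))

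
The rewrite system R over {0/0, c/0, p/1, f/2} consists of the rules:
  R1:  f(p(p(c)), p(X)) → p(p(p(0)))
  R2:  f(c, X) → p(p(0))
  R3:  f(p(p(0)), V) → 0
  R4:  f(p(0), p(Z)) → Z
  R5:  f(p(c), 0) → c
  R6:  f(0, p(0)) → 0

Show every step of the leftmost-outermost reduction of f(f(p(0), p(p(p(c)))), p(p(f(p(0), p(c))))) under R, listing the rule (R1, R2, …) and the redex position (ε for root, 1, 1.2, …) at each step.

p(p(p(0)))

1. f(f(p(0), p(p(p(c)))), p(p(f(p(0), p(c)))))  →  f(p(p(c)), p(p(f(p(0), p(c)))))   [R4 at 1]
2. f(p(p(c)), p(p(f(p(0), p(c)))))  →  p(p(p(0)))   [R1 at ε]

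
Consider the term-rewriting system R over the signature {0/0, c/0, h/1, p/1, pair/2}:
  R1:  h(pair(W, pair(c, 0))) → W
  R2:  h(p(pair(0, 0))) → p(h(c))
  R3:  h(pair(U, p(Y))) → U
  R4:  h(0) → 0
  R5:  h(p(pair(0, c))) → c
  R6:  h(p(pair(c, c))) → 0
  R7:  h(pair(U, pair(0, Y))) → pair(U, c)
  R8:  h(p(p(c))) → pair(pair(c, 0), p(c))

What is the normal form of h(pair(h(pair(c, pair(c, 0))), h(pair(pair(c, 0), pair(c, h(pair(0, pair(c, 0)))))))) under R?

1. h(pair(h(pair(c, pair(c, 0))), h(pair(pair(c, 0), pair(c, h(pair(0, pair(c, 0))))))))  →  h(pair(c, h(pair(pair(c, 0), pair(c, h(pair(0, pair(c, 0))))))))   [R1 at 1.1]
2. h(pair(c, h(pair(pair(c, 0), pair(c, h(pair(0, pair(c, 0))))))))  →  h(pair(c, h(pair(pair(c, 0), pair(c, 0)))))   [R1 at 1.2.1.2.2]
3. h(pair(c, h(pair(pair(c, 0), pair(c, 0)))))  →  h(pair(c, pair(c, 0)))   [R1 at 1.2]
4. h(pair(c, pair(c, 0)))  →  c   [R1 at ε]

c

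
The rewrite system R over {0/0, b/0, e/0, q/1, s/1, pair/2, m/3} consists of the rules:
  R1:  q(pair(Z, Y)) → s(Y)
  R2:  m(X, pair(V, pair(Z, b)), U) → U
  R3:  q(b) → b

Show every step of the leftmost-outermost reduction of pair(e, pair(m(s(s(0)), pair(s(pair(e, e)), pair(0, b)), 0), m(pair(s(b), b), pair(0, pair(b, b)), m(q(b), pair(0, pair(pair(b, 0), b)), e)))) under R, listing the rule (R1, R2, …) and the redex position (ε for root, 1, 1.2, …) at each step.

1. pair(e, pair(m(s(s(0)), pair(s(pair(e, e)), pair(0, b)), 0), m(pair(s(b), b), pair(0, pair(b, b)), m(q(b), pair(0, pair(pair(b, 0), b)), e))))  →  pair(e, pair(0, m(pair(s(b), b), pair(0, pair(b, b)), m(q(b), pair(0, pair(pair(b, 0), b)), e))))   [R2 at 2.1]
2. pair(e, pair(0, m(pair(s(b), b), pair(0, pair(b, b)), m(q(b), pair(0, pair(pair(b, 0), b)), e))))  →  pair(e, pair(0, m(q(b), pair(0, pair(pair(b, 0), b)), e)))   [R2 at 2.2]
3. pair(e, pair(0, m(q(b), pair(0, pair(pair(b, 0), b)), e)))  →  pair(e, pair(0, e))   [R2 at 2.2]

pair(e, pair(0, e))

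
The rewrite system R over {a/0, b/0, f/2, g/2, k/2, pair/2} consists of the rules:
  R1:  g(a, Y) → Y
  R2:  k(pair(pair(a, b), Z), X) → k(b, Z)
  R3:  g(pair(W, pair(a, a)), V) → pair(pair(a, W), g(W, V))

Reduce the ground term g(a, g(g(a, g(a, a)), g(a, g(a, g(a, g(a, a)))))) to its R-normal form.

a

1. g(a, g(g(a, g(a, a)), g(a, g(a, g(a, g(a, a))))))  →  g(g(a, g(a, a)), g(a, g(a, g(a, g(a, a)))))   [R1 at ε]
2. g(g(a, g(a, a)), g(a, g(a, g(a, g(a, a)))))  →  g(g(a, a), g(a, g(a, g(a, g(a, a)))))   [R1 at 1]
3. g(g(a, a), g(a, g(a, g(a, g(a, a)))))  →  g(a, g(a, g(a, g(a, g(a, a)))))   [R1 at 1]
4. g(a, g(a, g(a, g(a, g(a, a)))))  →  g(a, g(a, g(a, g(a, a))))   [R1 at ε]
5. g(a, g(a, g(a, g(a, a))))  →  g(a, g(a, g(a, a)))   [R1 at ε]
6. g(a, g(a, g(a, a)))  →  g(a, g(a, a))   [R1 at ε]
7. g(a, g(a, a))  →  g(a, a)   [R1 at ε]
8. g(a, a)  →  a   [R1 at ε]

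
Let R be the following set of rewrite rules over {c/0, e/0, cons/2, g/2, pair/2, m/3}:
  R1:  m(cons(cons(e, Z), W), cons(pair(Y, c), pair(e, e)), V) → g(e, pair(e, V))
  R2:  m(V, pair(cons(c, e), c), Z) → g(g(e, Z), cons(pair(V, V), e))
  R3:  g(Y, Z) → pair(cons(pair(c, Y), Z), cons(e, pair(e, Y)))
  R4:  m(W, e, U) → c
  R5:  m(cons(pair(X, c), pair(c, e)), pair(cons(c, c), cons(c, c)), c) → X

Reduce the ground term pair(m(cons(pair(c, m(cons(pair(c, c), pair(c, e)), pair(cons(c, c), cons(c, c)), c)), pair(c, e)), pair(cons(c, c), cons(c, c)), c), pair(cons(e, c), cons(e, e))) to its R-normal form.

pair(c, pair(cons(e, c), cons(e, e)))

1. pair(m(cons(pair(c, m(cons(pair(c, c), pair(c, e)), pair(cons(c, c), cons(c, c)), c)), pair(c, e)), pair(cons(c, c), cons(c, c)), c), pair(cons(e, c), cons(e, e)))  →  pair(m(cons(pair(c, c), pair(c, e)), pair(cons(c, c), cons(c, c)), c), pair(cons(e, c), cons(e, e)))   [R5 at 1.1.1.2]
2. pair(m(cons(pair(c, c), pair(c, e)), pair(cons(c, c), cons(c, c)), c), pair(cons(e, c), cons(e, e)))  →  pair(c, pair(cons(e, c), cons(e, e)))   [R5 at 1]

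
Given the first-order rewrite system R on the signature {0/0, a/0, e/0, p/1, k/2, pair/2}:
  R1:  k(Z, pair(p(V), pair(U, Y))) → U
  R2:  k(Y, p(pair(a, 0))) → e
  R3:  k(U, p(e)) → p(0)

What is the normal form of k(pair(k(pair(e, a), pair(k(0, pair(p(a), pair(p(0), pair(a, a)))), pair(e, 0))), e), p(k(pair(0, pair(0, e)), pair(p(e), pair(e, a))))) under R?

1. k(pair(k(pair(e, a), pair(k(0, pair(p(a), pair(p(0), pair(a, a)))), pair(e, 0))), e), p(k(pair(0, pair(0, e)), pair(p(e), pair(e, a)))))  →  k(pair(k(pair(e, a), pair(p(0), pair(e, 0))), e), p(k(pair(0, pair(0, e)), pair(p(e), pair(e, a)))))   [R1 at 1.1.2.1]
2. k(pair(k(pair(e, a), pair(p(0), pair(e, 0))), e), p(k(pair(0, pair(0, e)), pair(p(e), pair(e, a)))))  →  k(pair(e, e), p(k(pair(0, pair(0, e)), pair(p(e), pair(e, a)))))   [R1 at 1.1]
3. k(pair(e, e), p(k(pair(0, pair(0, e)), pair(p(e), pair(e, a)))))  →  k(pair(e, e), p(e))   [R1 at 2.1]
4. k(pair(e, e), p(e))  →  p(0)   [R3 at ε]

p(0)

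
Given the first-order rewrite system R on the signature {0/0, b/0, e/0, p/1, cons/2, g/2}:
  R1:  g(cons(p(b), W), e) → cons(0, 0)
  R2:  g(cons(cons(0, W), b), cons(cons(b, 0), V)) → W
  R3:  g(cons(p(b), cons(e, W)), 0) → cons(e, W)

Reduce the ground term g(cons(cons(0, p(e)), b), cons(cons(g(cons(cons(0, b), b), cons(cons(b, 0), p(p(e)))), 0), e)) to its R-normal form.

p(e)

1. g(cons(cons(0, p(e)), b), cons(cons(g(cons(cons(0, b), b), cons(cons(b, 0), p(p(e)))), 0), e))  →  g(cons(cons(0, p(e)), b), cons(cons(b, 0), e))   [R2 at 2.1.1]
2. g(cons(cons(0, p(e)), b), cons(cons(b, 0), e))  →  p(e)   [R2 at ε]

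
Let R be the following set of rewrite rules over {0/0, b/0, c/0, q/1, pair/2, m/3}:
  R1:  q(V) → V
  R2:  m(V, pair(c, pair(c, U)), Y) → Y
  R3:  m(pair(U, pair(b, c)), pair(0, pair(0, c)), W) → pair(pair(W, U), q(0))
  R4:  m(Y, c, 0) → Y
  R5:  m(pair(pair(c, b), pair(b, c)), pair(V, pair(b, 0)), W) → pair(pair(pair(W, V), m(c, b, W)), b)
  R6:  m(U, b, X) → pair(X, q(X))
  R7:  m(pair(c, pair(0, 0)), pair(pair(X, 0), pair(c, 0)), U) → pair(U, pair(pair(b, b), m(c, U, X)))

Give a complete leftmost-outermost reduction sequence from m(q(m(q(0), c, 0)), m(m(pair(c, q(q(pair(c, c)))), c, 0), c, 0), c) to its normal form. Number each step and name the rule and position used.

1. m(q(m(q(0), c, 0)), m(m(pair(c, q(q(pair(c, c)))), c, 0), c, 0), c)  →  m(m(q(0), c, 0), m(m(pair(c, q(q(pair(c, c)))), c, 0), c, 0), c)   [R1 at 1]
2. m(m(q(0), c, 0), m(m(pair(c, q(q(pair(c, c)))), c, 0), c, 0), c)  →  m(q(0), m(m(pair(c, q(q(pair(c, c)))), c, 0), c, 0), c)   [R4 at 1]
3. m(q(0), m(m(pair(c, q(q(pair(c, c)))), c, 0), c, 0), c)  →  m(0, m(m(pair(c, q(q(pair(c, c)))), c, 0), c, 0), c)   [R1 at 1]
4. m(0, m(m(pair(c, q(q(pair(c, c)))), c, 0), c, 0), c)  →  m(0, m(pair(c, q(q(pair(c, c)))), c, 0), c)   [R4 at 2]
5. m(0, m(pair(c, q(q(pair(c, c)))), c, 0), c)  →  m(0, pair(c, q(q(pair(c, c)))), c)   [R4 at 2]
6. m(0, pair(c, q(q(pair(c, c)))), c)  →  m(0, pair(c, q(pair(c, c))), c)   [R1 at 2.2]
7. m(0, pair(c, q(pair(c, c))), c)  →  m(0, pair(c, pair(c, c)), c)   [R1 at 2.2]
8. m(0, pair(c, pair(c, c)), c)  →  c   [R2 at ε]

c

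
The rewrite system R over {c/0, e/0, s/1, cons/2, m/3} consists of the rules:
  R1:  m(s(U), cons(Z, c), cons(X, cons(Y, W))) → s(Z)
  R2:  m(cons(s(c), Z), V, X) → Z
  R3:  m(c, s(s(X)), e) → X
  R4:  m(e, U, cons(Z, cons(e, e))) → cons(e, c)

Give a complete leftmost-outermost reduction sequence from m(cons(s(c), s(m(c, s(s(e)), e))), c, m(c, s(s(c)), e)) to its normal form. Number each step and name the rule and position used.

s(e)

1. m(cons(s(c), s(m(c, s(s(e)), e))), c, m(c, s(s(c)), e))  →  s(m(c, s(s(e)), e))   [R2 at ε]
2. s(m(c, s(s(e)), e))  →  s(e)   [R3 at 1]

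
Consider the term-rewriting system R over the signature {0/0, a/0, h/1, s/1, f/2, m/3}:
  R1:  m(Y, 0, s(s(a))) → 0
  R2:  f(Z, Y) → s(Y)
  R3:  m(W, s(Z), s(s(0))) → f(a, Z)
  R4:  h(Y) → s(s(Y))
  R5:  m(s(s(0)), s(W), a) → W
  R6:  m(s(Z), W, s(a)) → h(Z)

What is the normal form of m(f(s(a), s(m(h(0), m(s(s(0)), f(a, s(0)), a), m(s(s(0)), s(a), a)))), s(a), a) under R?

1. m(f(s(a), s(m(h(0), m(s(s(0)), f(a, s(0)), a), m(s(s(0)), s(a), a)))), s(a), a)  →  m(s(s(m(h(0), m(s(s(0)), f(a, s(0)), a), m(s(s(0)), s(a), a)))), s(a), a)   [R2 at 1]
2. m(s(s(m(h(0), m(s(s(0)), f(a, s(0)), a), m(s(s(0)), s(a), a)))), s(a), a)  →  m(s(s(m(s(s(0)), m(s(s(0)), f(a, s(0)), a), m(s(s(0)), s(a), a)))), s(a), a)   [R4 at 1.1.1.1]
3. m(s(s(m(s(s(0)), m(s(s(0)), f(a, s(0)), a), m(s(s(0)), s(a), a)))), s(a), a)  →  m(s(s(m(s(s(0)), m(s(s(0)), s(s(0)), a), m(s(s(0)), s(a), a)))), s(a), a)   [R2 at 1.1.1.2.2]
4. m(s(s(m(s(s(0)), m(s(s(0)), s(s(0)), a), m(s(s(0)), s(a), a)))), s(a), a)  →  m(s(s(m(s(s(0)), s(0), m(s(s(0)), s(a), a)))), s(a), a)   [R5 at 1.1.1.2]
5. m(s(s(m(s(s(0)), s(0), m(s(s(0)), s(a), a)))), s(a), a)  →  m(s(s(m(s(s(0)), s(0), a))), s(a), a)   [R5 at 1.1.1.3]
6. m(s(s(m(s(s(0)), s(0), a))), s(a), a)  →  m(s(s(0)), s(a), a)   [R5 at 1.1.1]
7. m(s(s(0)), s(a), a)  →  a   [R5 at ε]

a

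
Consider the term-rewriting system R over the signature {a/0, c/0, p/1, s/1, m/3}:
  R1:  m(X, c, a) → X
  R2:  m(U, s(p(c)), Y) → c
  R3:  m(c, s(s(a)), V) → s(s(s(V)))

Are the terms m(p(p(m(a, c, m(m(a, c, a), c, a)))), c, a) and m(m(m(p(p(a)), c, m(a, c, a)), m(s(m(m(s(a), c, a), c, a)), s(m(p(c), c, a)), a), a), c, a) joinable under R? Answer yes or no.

yes — NF(t₁) = p(p(a)), NF(t₂) = p(p(a))

Reduce t₁ = m(p(p(m(a, c, m(m(a, c, a), c, a)))), c, a):
1. m(p(p(m(a, c, m(m(a, c, a), c, a)))), c, a)  →  p(p(m(a, c, m(m(a, c, a), c, a))))   [R1 at ε]
2. p(p(m(a, c, m(m(a, c, a), c, a))))  →  p(p(m(a, c, m(a, c, a))))   [R1 at 1.1.3]
3. p(p(m(a, c, m(a, c, a))))  →  p(p(m(a, c, a)))   [R1 at 1.1.3]
4. p(p(m(a, c, a)))  →  p(p(a))   [R1 at 1.1]

Reduce t₂ = m(m(m(p(p(a)), c, m(a, c, a)), m(s(m(m(s(a), c, a), c, a)), s(m(p(c), c, a)), a), a), c, a):
1. m(m(m(p(p(a)), c, m(a, c, a)), m(s(m(m(s(a), c, a), c, a)), s(m(p(c), c, a)), a), a), c, a)  →  m(m(p(p(a)), c, m(a, c, a)), m(s(m(m(s(a), c, a), c, a)), s(m(p(c), c, a)), a), a)   [R1 at ε]
2. m(m(p(p(a)), c, m(a, c, a)), m(s(m(m(s(a), c, a), c, a)), s(m(p(c), c, a)), a), a)  →  m(m(p(p(a)), c, a), m(s(m(m(s(a), c, a), c, a)), s(m(p(c), c, a)), a), a)   [R1 at 1.3]
3. m(m(p(p(a)), c, a), m(s(m(m(s(a), c, a), c, a)), s(m(p(c), c, a)), a), a)  →  m(p(p(a)), m(s(m(m(s(a), c, a), c, a)), s(m(p(c), c, a)), a), a)   [R1 at 1]
4. m(p(p(a)), m(s(m(m(s(a), c, a), c, a)), s(m(p(c), c, a)), a), a)  →  m(p(p(a)), m(s(m(s(a), c, a)), s(m(p(c), c, a)), a), a)   [R1 at 2.1.1]
5. m(p(p(a)), m(s(m(s(a), c, a)), s(m(p(c), c, a)), a), a)  →  m(p(p(a)), m(s(s(a)), s(m(p(c), c, a)), a), a)   [R1 at 2.1.1]
6. m(p(p(a)), m(s(s(a)), s(m(p(c), c, a)), a), a)  →  m(p(p(a)), m(s(s(a)), s(p(c)), a), a)   [R1 at 2.2.1]
7. m(p(p(a)), m(s(s(a)), s(p(c)), a), a)  →  m(p(p(a)), c, a)   [R2 at 2]
8. m(p(p(a)), c, a)  →  p(p(a))   [R1 at ε]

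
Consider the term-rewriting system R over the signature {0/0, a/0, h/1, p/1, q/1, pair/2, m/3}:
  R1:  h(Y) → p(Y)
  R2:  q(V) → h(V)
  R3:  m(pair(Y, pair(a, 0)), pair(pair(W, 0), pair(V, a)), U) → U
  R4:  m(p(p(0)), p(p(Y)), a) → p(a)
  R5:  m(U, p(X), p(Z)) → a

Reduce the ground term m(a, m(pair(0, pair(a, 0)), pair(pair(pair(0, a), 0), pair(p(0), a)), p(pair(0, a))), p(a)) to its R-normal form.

a

1. m(a, m(pair(0, pair(a, 0)), pair(pair(pair(0, a), 0), pair(p(0), a)), p(pair(0, a))), p(a))  →  m(a, p(pair(0, a)), p(a))   [R3 at 2]
2. m(a, p(pair(0, a)), p(a))  →  a   [R5 at ε]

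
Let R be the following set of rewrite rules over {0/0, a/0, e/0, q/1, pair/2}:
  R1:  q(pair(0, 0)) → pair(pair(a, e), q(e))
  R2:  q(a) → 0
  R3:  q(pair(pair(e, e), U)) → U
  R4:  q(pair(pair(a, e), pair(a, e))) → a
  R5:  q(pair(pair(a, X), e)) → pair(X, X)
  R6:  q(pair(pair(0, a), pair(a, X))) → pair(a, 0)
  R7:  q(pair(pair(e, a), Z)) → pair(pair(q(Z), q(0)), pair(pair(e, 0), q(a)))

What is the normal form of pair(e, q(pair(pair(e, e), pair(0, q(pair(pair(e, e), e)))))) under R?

1. pair(e, q(pair(pair(e, e), pair(0, q(pair(pair(e, e), e))))))  →  pair(e, pair(0, q(pair(pair(e, e), e))))   [R3 at 2]
2. pair(e, pair(0, q(pair(pair(e, e), e))))  →  pair(e, pair(0, e))   [R3 at 2.2]

pair(e, pair(0, e))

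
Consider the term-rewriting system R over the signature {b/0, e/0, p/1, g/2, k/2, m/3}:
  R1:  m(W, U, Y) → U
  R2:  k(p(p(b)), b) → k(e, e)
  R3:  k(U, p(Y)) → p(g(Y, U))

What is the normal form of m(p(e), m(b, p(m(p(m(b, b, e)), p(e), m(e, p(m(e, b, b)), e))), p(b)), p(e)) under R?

p(p(e))

1. m(p(e), m(b, p(m(p(m(b, b, e)), p(e), m(e, p(m(e, b, b)), e))), p(b)), p(e))  →  m(b, p(m(p(m(b, b, e)), p(e), m(e, p(m(e, b, b)), e))), p(b))   [R1 at ε]
2. m(b, p(m(p(m(b, b, e)), p(e), m(e, p(m(e, b, b)), e))), p(b))  →  p(m(p(m(b, b, e)), p(e), m(e, p(m(e, b, b)), e)))   [R1 at ε]
3. p(m(p(m(b, b, e)), p(e), m(e, p(m(e, b, b)), e)))  →  p(p(e))   [R1 at 1]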